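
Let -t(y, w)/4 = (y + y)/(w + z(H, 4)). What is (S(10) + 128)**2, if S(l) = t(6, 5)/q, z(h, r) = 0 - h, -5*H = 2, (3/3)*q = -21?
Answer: 589129984/35721 ≈ 16493.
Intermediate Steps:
q = -21
H = -2/5 (H = -1/5*2 = -2/5 ≈ -0.40000)
z(h, r) = -h
t(y, w) = -8*y/(2/5 + w) (t(y, w) = -4*(y + y)/(w - 1*(-2/5)) = -4*2*y/(w + 2/5) = -4*2*y/(2/5 + w) = -8*y/(2/5 + w))
S(l) = 80/189 (S(l) = -40*6/(2 + 5*5)/(-21) = -40*6/(2 + 25)*(-1/21) = -40*6/27*(-1/21) = -40*6*1/27*(-1/21) = -80/9*(-1/21) = 80/189)
(S(10) + 128)**2 = (80/189 + 128)**2 = (24272/189)**2 = 589129984/35721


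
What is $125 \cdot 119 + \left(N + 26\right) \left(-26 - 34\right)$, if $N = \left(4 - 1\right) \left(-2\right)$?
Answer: $13675$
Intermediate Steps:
$N = -6$ ($N = 3 \left(-2\right) = -6$)
$125 \cdot 119 + \left(N + 26\right) \left(-26 - 34\right) = 125 \cdot 119 + \left(-6 + 26\right) \left(-26 - 34\right) = 14875 + 20 \left(-60\right) = 14875 - 1200 = 13675$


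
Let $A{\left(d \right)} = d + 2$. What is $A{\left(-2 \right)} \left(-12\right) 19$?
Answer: $0$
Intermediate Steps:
$A{\left(d \right)} = 2 + d$
$A{\left(-2 \right)} \left(-12\right) 19 = \left(2 - 2\right) \left(-12\right) 19 = 0 \left(-12\right) 19 = 0 \cdot 19 = 0$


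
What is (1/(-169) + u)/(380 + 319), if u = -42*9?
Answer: -63883/118131 ≈ -0.54078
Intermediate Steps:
u = -378
(1/(-169) + u)/(380 + 319) = (1/(-169) - 378)/(380 + 319) = (-1/169 - 378)/699 = -63883/169*1/699 = -63883/118131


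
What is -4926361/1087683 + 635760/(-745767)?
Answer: -161682326221/30042892143 ≈ -5.3817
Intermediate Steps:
-4926361/1087683 + 635760/(-745767) = -4926361*1/1087683 + 635760*(-1/745767) = -4926361/1087683 - 70640/82863 = -161682326221/30042892143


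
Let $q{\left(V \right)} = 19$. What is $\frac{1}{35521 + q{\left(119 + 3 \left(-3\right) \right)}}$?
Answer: $\frac{1}{35540} \approx 2.8137 \cdot 10^{-5}$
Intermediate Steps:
$\frac{1}{35521 + q{\left(119 + 3 \left(-3\right) \right)}} = \frac{1}{35521 + 19} = \frac{1}{35540}$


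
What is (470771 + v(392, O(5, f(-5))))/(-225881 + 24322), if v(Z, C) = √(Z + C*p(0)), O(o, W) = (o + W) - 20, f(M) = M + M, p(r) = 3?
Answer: -470771/201559 - √317/201559 ≈ -2.3357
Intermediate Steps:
f(M) = 2*M
O(o, W) = -20 + W + o (O(o, W) = (W + o) - 20 = -20 + W + o)
v(Z, C) = √(Z + 3*C) (v(Z, C) = √(Z + C*3) = √(Z + 3*C))
(470771 + v(392, O(5, f(-5))))/(-225881 + 24322) = (470771 + √(392 + 3*(-20 + 2*(-5) + 5)))/(-225881 + 24322) = (470771 + √(392 + 3*(-20 - 10 + 5)))/(-201559) = (470771 + √(392 + 3*(-25)))*(-1/201559) = (470771 + √(392 - 75))*(-1/201559) = (470771 + √317)*(-1/201559) = -470771/201559 - √317/201559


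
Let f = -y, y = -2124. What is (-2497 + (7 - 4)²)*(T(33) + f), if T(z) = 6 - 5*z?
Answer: -4888920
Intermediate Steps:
f = 2124 (f = -1*(-2124) = 2124)
(-2497 + (7 - 4)²)*(T(33) + f) = (-2497 + (7 - 4)²)*((6 - 5*33) + 2124) = (-2497 + 3²)*((6 - 165) + 2124) = (-2497 + 9)*(-159 + 2124) = -2488*1965 = -4888920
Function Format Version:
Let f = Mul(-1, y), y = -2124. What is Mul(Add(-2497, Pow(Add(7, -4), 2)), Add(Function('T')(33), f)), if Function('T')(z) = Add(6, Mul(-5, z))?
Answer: -4888920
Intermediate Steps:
f = 2124 (f = Mul(-1, -2124) = 2124)
Mul(Add(-2497, Pow(Add(7, -4), 2)), Add(Function('T')(33), f)) = Mul(Add(-2497, Pow(Add(7, -4), 2)), Add(Add(6, Mul(-5, 33)), 2124)) = Mul(Add(-2497, Pow(3, 2)), Add(Add(6, -165), 2124)) = Mul(Add(-2497, 9), Add(-159, 2124)) = Mul(-2488, 1965) = -4888920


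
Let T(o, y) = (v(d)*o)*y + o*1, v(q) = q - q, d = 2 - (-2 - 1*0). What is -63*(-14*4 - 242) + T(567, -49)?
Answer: 19341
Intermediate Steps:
d = 4 (d = 2 - (-2 + 0) = 2 - 1*(-2) = 2 + 2 = 4)
v(q) = 0
T(o, y) = o (T(o, y) = (0*o)*y + o*1 = 0*y + o = 0 + o = o)
-63*(-14*4 - 242) + T(567, -49) = -63*(-14*4 - 242) + 567 = -63*(-56 - 242) + 567 = -63*(-298) + 567 = 18774 + 567 = 19341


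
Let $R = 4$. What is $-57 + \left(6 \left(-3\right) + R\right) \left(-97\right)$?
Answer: $1301$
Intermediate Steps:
$-57 + \left(6 \left(-3\right) + R\right) \left(-97\right) = -57 + \left(6 \left(-3\right) + 4\right) \left(-97\right) = -57 + \left(-18 + 4\right) \left(-97\right) = -57 - -1358 = -57 + 1358 = 1301$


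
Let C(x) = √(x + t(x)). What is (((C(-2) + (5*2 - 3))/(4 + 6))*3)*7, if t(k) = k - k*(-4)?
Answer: 147/10 + 21*I*√3/5 ≈ 14.7 + 7.2746*I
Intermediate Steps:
t(k) = 5*k (t(k) = k - (-4)*k = k + 4*k = 5*k)
C(x) = √6*√x (C(x) = √(x + 5*x) = √(6*x) = √6*√x)
(((C(-2) + (5*2 - 3))/(4 + 6))*3)*7 = (((√6*√(-2) + (5*2 - 3))/(4 + 6))*3)*7 = (((√6*(I*√2) + (10 - 3))/10)*3)*7 = (((2*I*√3 + 7)*(⅒))*3)*7 = (((7 + 2*I*√3)*(⅒))*3)*7 = ((7/10 + I*√3/5)*3)*7 = (21/10 + 3*I*√3/5)*7 = 147/10 + 21*I*√3/5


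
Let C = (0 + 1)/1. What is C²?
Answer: 1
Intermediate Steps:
C = 1 (C = 1*1 = 1)
C² = 1² = 1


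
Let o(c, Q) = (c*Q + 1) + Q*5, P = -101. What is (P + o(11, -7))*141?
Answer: -29892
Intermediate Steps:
o(c, Q) = 1 + 5*Q + Q*c (o(c, Q) = (Q*c + 1) + 5*Q = (1 + Q*c) + 5*Q = 1 + 5*Q + Q*c)
(P + o(11, -7))*141 = (-101 + (1 + 5*(-7) - 7*11))*141 = (-101 + (1 - 35 - 77))*141 = (-101 - 111)*141 = -212*141 = -29892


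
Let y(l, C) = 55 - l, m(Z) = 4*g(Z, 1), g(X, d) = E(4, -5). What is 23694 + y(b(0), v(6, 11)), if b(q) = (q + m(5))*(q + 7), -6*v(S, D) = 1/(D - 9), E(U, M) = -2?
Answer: 23805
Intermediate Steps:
g(X, d) = -2
m(Z) = -8 (m(Z) = 4*(-2) = -8)
v(S, D) = -1/(6*(-9 + D)) (v(S, D) = -1/(6*(D - 9)) = -1/(6*(-9 + D)))
b(q) = (-8 + q)*(7 + q) (b(q) = (q - 8)*(q + 7) = (-8 + q)*(7 + q))
23694 + y(b(0), v(6, 11)) = 23694 + (55 - (-56 + 0² - 1*0)) = 23694 + (55 - (-56 + 0 + 0)) = 23694 + (55 - 1*(-56)) = 23694 + (55 + 56) = 23694 + 111 = 23805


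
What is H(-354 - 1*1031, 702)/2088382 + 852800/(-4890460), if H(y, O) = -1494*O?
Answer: -172750698302/255328715893 ≈ -0.67658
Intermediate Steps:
H(-354 - 1*1031, 702)/2088382 + 852800/(-4890460) = -1494*702/2088382 + 852800/(-4890460) = -1048788*1/2088382 + 852800*(-1/4890460) = -524394/1044191 - 42640/244523 = -172750698302/255328715893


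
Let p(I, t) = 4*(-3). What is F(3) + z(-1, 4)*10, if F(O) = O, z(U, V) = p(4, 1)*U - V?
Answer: 83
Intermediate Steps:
p(I, t) = -12
z(U, V) = -V - 12*U (z(U, V) = -12*U - V = -V - 12*U)
F(3) + z(-1, 4)*10 = 3 + (-1*4 - 12*(-1))*10 = 3 + (-4 + 12)*10 = 3 + 8*10 = 3 + 80 = 83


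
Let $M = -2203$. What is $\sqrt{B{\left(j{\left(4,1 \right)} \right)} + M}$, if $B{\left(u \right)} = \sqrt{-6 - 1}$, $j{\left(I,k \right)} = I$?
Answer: $\sqrt{-2203 + i \sqrt{7}} \approx 0.0282 + 46.936 i$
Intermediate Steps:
$B{\left(u \right)} = i \sqrt{7}$ ($B{\left(u \right)} = \sqrt{-7} = i \sqrt{7}$)
$\sqrt{B{\left(j{\left(4,1 \right)} \right)} + M} = \sqrt{i \sqrt{7} - 2203} = \sqrt{-2203 + i \sqrt{7}}$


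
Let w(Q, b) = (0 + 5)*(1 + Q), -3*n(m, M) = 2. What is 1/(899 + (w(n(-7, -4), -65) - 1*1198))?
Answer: -3/892 ≈ -0.0033632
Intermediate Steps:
n(m, M) = -⅔ (n(m, M) = -⅓*2 = -⅔)
w(Q, b) = 5 + 5*Q (w(Q, b) = 5*(1 + Q) = 5 + 5*Q)
1/(899 + (w(n(-7, -4), -65) - 1*1198)) = 1/(899 + ((5 + 5*(-⅔)) - 1*1198)) = 1/(899 + ((5 - 10/3) - 1198)) = 1/(899 + (5/3 - 1198)) = 1/(899 - 3589/3) = 1/(-892/3) = -3/892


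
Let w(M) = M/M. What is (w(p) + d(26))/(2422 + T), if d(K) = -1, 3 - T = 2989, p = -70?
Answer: 0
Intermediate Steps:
T = -2986 (T = 3 - 1*2989 = 3 - 2989 = -2986)
w(M) = 1
(w(p) + d(26))/(2422 + T) = (1 - 1)/(2422 - 2986) = 0/(-564) = 0*(-1/564) = 0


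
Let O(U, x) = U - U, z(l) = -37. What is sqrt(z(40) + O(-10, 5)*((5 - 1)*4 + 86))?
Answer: I*sqrt(37) ≈ 6.0828*I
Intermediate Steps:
O(U, x) = 0
sqrt(z(40) + O(-10, 5)*((5 - 1)*4 + 86)) = sqrt(-37 + 0*((5 - 1)*4 + 86)) = sqrt(-37 + 0*(4*4 + 86)) = sqrt(-37 + 0*(16 + 86)) = sqrt(-37 + 0*102) = sqrt(-37 + 0) = sqrt(-37) = I*sqrt(37)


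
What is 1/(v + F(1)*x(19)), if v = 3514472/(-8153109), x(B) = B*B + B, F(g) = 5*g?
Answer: 8153109/15487392628 ≈ 0.00052644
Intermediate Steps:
x(B) = B + B**2 (x(B) = B**2 + B = B + B**2)
v = -3514472/8153109 (v = 3514472*(-1/8153109) = -3514472/8153109 ≈ -0.43106)
1/(v + F(1)*x(19)) = 1/(-3514472/8153109 + (5*1)*(19*(1 + 19))) = 1/(-3514472/8153109 + 5*(19*20)) = 1/(-3514472/8153109 + 5*380) = 1/(-3514472/8153109 + 1900) = 1/(15487392628/8153109) = 8153109/15487392628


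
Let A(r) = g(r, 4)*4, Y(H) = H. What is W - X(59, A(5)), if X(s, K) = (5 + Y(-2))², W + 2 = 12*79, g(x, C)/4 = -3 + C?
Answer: 937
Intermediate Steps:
g(x, C) = -12 + 4*C (g(x, C) = 4*(-3 + C) = -12 + 4*C)
W = 946 (W = -2 + 12*79 = -2 + 948 = 946)
A(r) = 16 (A(r) = (-12 + 4*4)*4 = (-12 + 16)*4 = 4*4 = 16)
X(s, K) = 9 (X(s, K) = (5 - 2)² = 3² = 9)
W - X(59, A(5)) = 946 - 1*9 = 946 - 9 = 937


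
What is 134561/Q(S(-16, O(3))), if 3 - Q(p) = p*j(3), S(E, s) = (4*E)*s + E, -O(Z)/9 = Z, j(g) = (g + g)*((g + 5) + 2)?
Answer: -134561/102717 ≈ -1.3100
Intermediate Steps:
j(g) = 2*g*(7 + g) (j(g) = (2*g)*((5 + g) + 2) = (2*g)*(7 + g) = 2*g*(7 + g))
O(Z) = -9*Z
S(E, s) = E + 4*E*s (S(E, s) = 4*E*s + E = E + 4*E*s)
Q(p) = 3 - 60*p (Q(p) = 3 - p*2*3*(7 + 3) = 3 - p*2*3*10 = 3 - p*60 = 3 - 60*p)
134561/Q(S(-16, O(3))) = 134561/(3 - (-960)*(1 + 4*(-9*3))) = 134561/(3 - (-960)*(1 + 4*(-27))) = 134561/(3 - (-960)*(1 - 108)) = 134561/(3 - (-960)*(-107)) = 134561/(3 - 60*1712) = 134561/(3 - 102720) = 134561/(-102717) = 134561*(-1/102717) = -134561/102717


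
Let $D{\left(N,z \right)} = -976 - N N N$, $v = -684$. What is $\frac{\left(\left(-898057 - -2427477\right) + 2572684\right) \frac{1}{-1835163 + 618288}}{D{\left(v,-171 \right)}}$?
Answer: $- \frac{170921}{16225635208750} \approx -1.0534 \cdot 10^{-8}$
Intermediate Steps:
$D{\left(N,z \right)} = -976 - N^{3}$ ($D{\left(N,z \right)} = -976 - N^{2} N = -976 - N^{3}$)
$\frac{\left(\left(-898057 - -2427477\right) + 2572684\right) \frac{1}{-1835163 + 618288}}{D{\left(v,-171 \right)}} = \frac{\left(\left(-898057 - -2427477\right) + 2572684\right) \frac{1}{-1835163 + 618288}}{-976 - \left(-684\right)^{3}} = \frac{\left(\left(-898057 + 2427477\right) + 2572684\right) \frac{1}{-1216875}}{-976 - -320013504} = \frac{\left(1529420 + 2572684\right) \left(- \frac{1}{1216875}\right)}{-976 + 320013504} = \frac{4102104 \left(- \frac{1}{1216875}\right)}{320012528} = \left(- \frac{1367368}{405625}\right) \frac{1}{320012528} = - \frac{170921}{16225635208750}$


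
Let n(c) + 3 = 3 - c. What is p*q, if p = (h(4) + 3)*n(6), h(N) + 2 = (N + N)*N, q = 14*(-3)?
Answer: 8316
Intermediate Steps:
q = -42
h(N) = -2 + 2*N² (h(N) = -2 + (N + N)*N = -2 + (2*N)*N = -2 + 2*N²)
n(c) = -c (n(c) = -3 + (3 - c) = -c)
p = -198 (p = ((-2 + 2*4²) + 3)*(-1*6) = ((-2 + 2*16) + 3)*(-6) = ((-2 + 32) + 3)*(-6) = (30 + 3)*(-6) = 33*(-6) = -198)
p*q = -198*(-42) = 8316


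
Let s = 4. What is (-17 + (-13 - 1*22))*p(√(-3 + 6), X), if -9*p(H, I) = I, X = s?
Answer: 208/9 ≈ 23.111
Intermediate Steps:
X = 4
p(H, I) = -I/9
(-17 + (-13 - 1*22))*p(√(-3 + 6), X) = (-17 + (-13 - 1*22))*(-⅑*4) = (-17 + (-13 - 22))*(-4/9) = (-17 - 35)*(-4/9) = -52*(-4/9) = 208/9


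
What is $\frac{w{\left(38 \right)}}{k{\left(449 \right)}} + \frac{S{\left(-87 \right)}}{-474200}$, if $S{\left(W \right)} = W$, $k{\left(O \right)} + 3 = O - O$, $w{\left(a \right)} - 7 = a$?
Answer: $- \frac{7112913}{474200} \approx -15.0$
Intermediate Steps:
$w{\left(a \right)} = 7 + a$
$k{\left(O \right)} = -3$ ($k{\left(O \right)} = -3 + \left(O - O\right) = -3 + 0 = -3$)
$\frac{w{\left(38 \right)}}{k{\left(449 \right)}} + \frac{S{\left(-87 \right)}}{-474200} = \frac{7 + 38}{-3} - \frac{87}{-474200} = 45 \left(- \frac{1}{3}\right) - - \frac{87}{474200} = -15 + \frac{87}{474200} = - \frac{7112913}{474200}$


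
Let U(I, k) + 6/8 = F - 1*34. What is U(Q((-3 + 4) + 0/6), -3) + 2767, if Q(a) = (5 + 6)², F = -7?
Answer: 10901/4 ≈ 2725.3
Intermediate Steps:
Q(a) = 121 (Q(a) = 11² = 121)
U(I, k) = -167/4 (U(I, k) = -¾ + (-7 - 1*34) = -¾ + (-7 - 34) = -¾ - 41 = -167/4)
U(Q((-3 + 4) + 0/6), -3) + 2767 = -167/4 + 2767 = 10901/4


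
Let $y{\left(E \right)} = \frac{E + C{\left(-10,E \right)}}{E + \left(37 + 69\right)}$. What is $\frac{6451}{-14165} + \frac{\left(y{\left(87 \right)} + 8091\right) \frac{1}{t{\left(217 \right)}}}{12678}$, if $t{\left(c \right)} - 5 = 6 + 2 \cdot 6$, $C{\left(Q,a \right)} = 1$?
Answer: $- \frac{340926282127}{797172798930} \approx -0.42767$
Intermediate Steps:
$t{\left(c \right)} = 23$ ($t{\left(c \right)} = 5 + \left(6 + 2 \cdot 6\right) = 5 + \left(6 + 12\right) = 5 + 18 = 23$)
$y{\left(E \right)} = \frac{1 + E}{106 + E}$ ($y{\left(E \right)} = \frac{E + 1}{E + \left(37 + 69\right)} = \frac{1 + E}{E + 106} = \frac{1 + E}{106 + E}$)
$\frac{6451}{-14165} + \frac{\left(y{\left(87 \right)} + 8091\right) \frac{1}{t{\left(217 \right)}}}{12678} = \frac{6451}{-14165} + \frac{\left(\frac{1 + 87}{106 + 87} + 8091\right) \frac{1}{23}}{12678} = 6451 \left(- \frac{1}{14165}\right) + \left(\frac{1}{193} \cdot 88 + 8091\right) \frac{1}{23} \cdot \frac{1}{12678} = - \frac{6451}{14165} + \left(\frac{1}{193} \cdot 88 + 8091\right) \frac{1}{23} \cdot \frac{1}{12678} = - \frac{6451}{14165} + \left(\frac{88}{193} + 8091\right) \frac{1}{23} \cdot \frac{1}{12678} = - \frac{6451}{14165} + \frac{1561651}{193} \cdot \frac{1}{23} \cdot \frac{1}{12678} = - \frac{6451}{14165} + \frac{1561651}{4439} \cdot \frac{1}{12678} = - \frac{6451}{14165} + \frac{1561651}{56277642} = - \frac{340926282127}{797172798930}$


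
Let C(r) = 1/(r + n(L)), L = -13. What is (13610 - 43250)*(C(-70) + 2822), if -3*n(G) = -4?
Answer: -8615295780/103 ≈ -8.3644e+7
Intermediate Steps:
n(G) = 4/3 (n(G) = -⅓*(-4) = 4/3)
C(r) = 1/(4/3 + r) (C(r) = 1/(r + 4/3) = 1/(4/3 + r))
(13610 - 43250)*(C(-70) + 2822) = (13610 - 43250)*(3/(4 + 3*(-70)) + 2822) = -29640*(3/(4 - 210) + 2822) = -29640*(3/(-206) + 2822) = -29640*(3*(-1/206) + 2822) = -29640*(-3/206 + 2822) = -29640*581329/206 = -8615295780/103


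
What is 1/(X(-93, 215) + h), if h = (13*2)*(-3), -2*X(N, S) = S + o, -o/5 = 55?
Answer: -1/48 ≈ -0.020833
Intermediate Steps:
o = -275 (o = -5*55 = -275)
X(N, S) = 275/2 - S/2 (X(N, S) = -(S - 275)/2 = -(-275 + S)/2 = 275/2 - S/2)
h = -78 (h = 26*(-3) = -78)
1/(X(-93, 215) + h) = 1/((275/2 - ½*215) - 78) = 1/((275/2 - 215/2) - 78) = 1/(30 - 78) = 1/(-48) = -1/48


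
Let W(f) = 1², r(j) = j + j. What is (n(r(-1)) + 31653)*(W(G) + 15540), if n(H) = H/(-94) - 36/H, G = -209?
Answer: 23133369058/47 ≈ 4.9220e+8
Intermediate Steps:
r(j) = 2*j
n(H) = -36/H - H/94 (n(H) = H*(-1/94) - 36/H = -H/94 - 36/H = -36/H - H/94)
W(f) = 1
(n(r(-1)) + 31653)*(W(G) + 15540) = ((-36/(2*(-1)) - (-1)/47) + 31653)*(1 + 15540) = ((-36/(-2) - 1/94*(-2)) + 31653)*15541 = ((-36*(-½) + 1/47) + 31653)*15541 = ((18 + 1/47) + 31653)*15541 = (847/47 + 31653)*15541 = (1488538/47)*15541 = 23133369058/47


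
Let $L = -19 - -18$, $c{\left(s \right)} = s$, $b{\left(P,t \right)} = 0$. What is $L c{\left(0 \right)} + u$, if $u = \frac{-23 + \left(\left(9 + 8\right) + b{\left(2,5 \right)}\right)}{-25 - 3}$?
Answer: $\frac{3}{14} \approx 0.21429$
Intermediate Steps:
$L = -1$ ($L = -19 + 18 = -1$)
$u = \frac{3}{14}$ ($u = \frac{-23 + \left(\left(9 + 8\right) + 0\right)}{-25 - 3} = \frac{-23 + \left(17 + 0\right)}{-28} = \left(-23 + 17\right) \left(- \frac{1}{28}\right) = \left(-6\right) \left(- \frac{1}{28}\right) = \frac{3}{14} \approx 0.21429$)
$L c{\left(0 \right)} + u = \left(-1\right) 0 + \frac{3}{14} = 0 + \frac{3}{14} = \frac{3}{14}$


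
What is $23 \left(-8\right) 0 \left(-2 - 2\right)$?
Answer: $0$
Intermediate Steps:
$23 \left(-8\right) 0 \left(-2 - 2\right) = - 184 \cdot 0 \left(-4\right) = \left(-184\right) 0 = 0$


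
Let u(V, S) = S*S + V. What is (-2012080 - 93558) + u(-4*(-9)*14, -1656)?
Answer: 637202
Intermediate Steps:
u(V, S) = V + S² (u(V, S) = S² + V = V + S²)
(-2012080 - 93558) + u(-4*(-9)*14, -1656) = (-2012080 - 93558) + (-4*(-9)*14 + (-1656)²) = -2105638 + (36*14 + 2742336) = -2105638 + (504 + 2742336) = -2105638 + 2742840 = 637202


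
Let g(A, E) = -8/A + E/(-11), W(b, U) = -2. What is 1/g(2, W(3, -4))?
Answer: -11/42 ≈ -0.26190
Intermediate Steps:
g(A, E) = -8/A - E/11 (g(A, E) = -8/A + E*(-1/11) = -8/A - E/11)
1/g(2, W(3, -4)) = 1/(-8/2 - 1/11*(-2)) = 1/(-8*½ + 2/11) = 1/(-4 + 2/11) = 1/(-42/11) = -11/42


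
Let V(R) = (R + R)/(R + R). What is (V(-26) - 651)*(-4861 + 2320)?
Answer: 1651650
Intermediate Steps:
V(R) = 1 (V(R) = (2*R)/((2*R)) = (2*R)*(1/(2*R)) = 1)
(V(-26) - 651)*(-4861 + 2320) = (1 - 651)*(-4861 + 2320) = -650*(-2541) = 1651650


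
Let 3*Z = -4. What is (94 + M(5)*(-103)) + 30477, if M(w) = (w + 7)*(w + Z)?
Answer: 26039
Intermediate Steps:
Z = -4/3 (Z = (⅓)*(-4) = -4/3 ≈ -1.3333)
M(w) = (7 + w)*(-4/3 + w) (M(w) = (w + 7)*(w - 4/3) = (7 + w)*(-4/3 + w))
(94 + M(5)*(-103)) + 30477 = (94 + (-28/3 + 5² + (17/3)*5)*(-103)) + 30477 = (94 + (-28/3 + 25 + 85/3)*(-103)) + 30477 = (94 + 44*(-103)) + 30477 = (94 - 4532) + 30477 = -4438 + 30477 = 26039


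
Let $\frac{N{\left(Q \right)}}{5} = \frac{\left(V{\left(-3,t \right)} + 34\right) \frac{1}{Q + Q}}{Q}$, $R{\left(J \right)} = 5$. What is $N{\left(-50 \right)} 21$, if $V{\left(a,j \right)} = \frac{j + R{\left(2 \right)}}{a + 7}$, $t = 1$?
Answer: $\frac{1491}{2000} \approx 0.7455$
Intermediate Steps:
$V{\left(a,j \right)} = \frac{5 + j}{7 + a}$ ($V{\left(a,j \right)} = \frac{j + 5}{a + 7} = \frac{5 + j}{7 + a}$)
$N{\left(Q \right)} = \frac{355}{4 Q^{2}}$ ($N{\left(Q \right)} = 5 \frac{\left(\frac{5 + 1}{7 - 3} + 34\right) \frac{1}{Q + Q}}{Q} = 5 \frac{\left(\frac{1}{4} \cdot 6 + 34\right) \frac{1}{2 Q}}{Q} = 5 \frac{\left(\frac{3}{2} + 34\right) \frac{1}{2 Q}}{Q} = 5 \frac{\frac{71}{2} \frac{1}{2 Q}}{Q} = 5 \frac{\frac{71}{4} \frac{1}{Q}}{Q} = 5 \frac{71}{4 Q^{2}} = \frac{355}{4 Q^{2}}$)
$N{\left(-50 \right)} 21 = \frac{355}{4 \cdot 2500} \cdot 21 = \frac{355}{4} \cdot \frac{1}{2500} \cdot 21 = \frac{71}{2000} \cdot 21 = \frac{1491}{2000}$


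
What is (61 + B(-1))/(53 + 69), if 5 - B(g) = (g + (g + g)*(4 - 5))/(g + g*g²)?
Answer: 133/244 ≈ 0.54508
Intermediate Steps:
B(g) = 5 + g/(g + g³) (B(g) = 5 - (g + (g + g)*(4 - 5))/(g + g*g²) = 5 - (g + (2*g)*(-1))/(g + g³) = 5 - (g - 2*g)/(g + g³) = 5 - (-g)/(g + g³) = 5 - (-1)*g/(g + g³) = 5 + g/(g + g³))
(61 + B(-1))/(53 + 69) = (61 + (6 + 5*(-1)²)/(1 + (-1)²))/(53 + 69) = (61 + (6 + 5*1)/(1 + 1))/122 = (61 + (6 + 5)/2)*(1/122) = (61 + (½)*11)*(1/122) = (61 + 11/2)*(1/122) = (133/2)*(1/122) = 133/244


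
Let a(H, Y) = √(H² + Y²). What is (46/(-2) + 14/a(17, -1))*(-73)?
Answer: 1679 - 511*√290/145 ≈ 1619.0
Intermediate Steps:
(46/(-2) + 14/a(17, -1))*(-73) = (46/(-2) + 14/(√(17² + (-1)²)))*(-73) = (46*(-½) + 14/(√(289 + 1)))*(-73) = (-23 + 14/(√290))*(-73) = (-23 + 14*(√290/290))*(-73) = (-23 + 7*√290/145)*(-73) = 1679 - 511*√290/145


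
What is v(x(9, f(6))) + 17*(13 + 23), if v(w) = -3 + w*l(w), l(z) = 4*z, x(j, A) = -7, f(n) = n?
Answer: 805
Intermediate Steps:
v(w) = -3 + 4*w² (v(w) = -3 + w*(4*w) = -3 + 4*w²)
v(x(9, f(6))) + 17*(13 + 23) = (-3 + 4*(-7)²) + 17*(13 + 23) = (-3 + 4*49) + 17*36 = (-3 + 196) + 612 = 193 + 612 = 805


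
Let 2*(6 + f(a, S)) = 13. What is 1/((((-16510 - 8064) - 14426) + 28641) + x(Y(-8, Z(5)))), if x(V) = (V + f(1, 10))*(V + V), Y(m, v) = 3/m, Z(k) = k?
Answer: -32/331491 ≈ -9.6534e-5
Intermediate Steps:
f(a, S) = ½ (f(a, S) = -6 + (½)*13 = -6 + 13/2 = ½)
x(V) = 2*V*(½ + V) (x(V) = (V + ½)*(V + V) = (½ + V)*(2*V) = 2*V*(½ + V))
1/((((-16510 - 8064) - 14426) + 28641) + x(Y(-8, Z(5)))) = 1/((((-16510 - 8064) - 14426) + 28641) + (3/(-8))*(1 + 2*(3/(-8)))) = 1/(((-24574 - 14426) + 28641) + (3*(-⅛))*(1 + 2*(3*(-⅛)))) = 1/((-39000 + 28641) - 3*(1 + 2*(-3/8))/8) = 1/(-10359 - 3*(1 - ¾)/8) = 1/(-10359 - 3/8*¼) = 1/(-10359 - 3/32) = 1/(-331491/32) = -32/331491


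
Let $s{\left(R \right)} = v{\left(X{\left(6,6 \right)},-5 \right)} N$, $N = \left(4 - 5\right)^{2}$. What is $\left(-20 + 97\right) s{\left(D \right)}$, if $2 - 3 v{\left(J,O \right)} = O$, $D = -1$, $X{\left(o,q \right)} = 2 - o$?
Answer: $\frac{539}{3} \approx 179.67$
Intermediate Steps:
$v{\left(J,O \right)} = \frac{2}{3} - \frac{O}{3}$
$N = 1$ ($N = \left(-1\right)^{2} = 1$)
$s{\left(R \right)} = \frac{7}{3}$ ($s{\left(R \right)} = \left(\frac{2}{3} - - \frac{5}{3}\right) 1 = \left(\frac{2}{3} + \frac{5}{3}\right) 1 = \frac{7}{3} \cdot 1 = \frac{7}{3}$)
$\left(-20 + 97\right) s{\left(D \right)} = \left(-20 + 97\right) \frac{7}{3} = 77 \cdot \frac{7}{3} = \frac{539}{3}$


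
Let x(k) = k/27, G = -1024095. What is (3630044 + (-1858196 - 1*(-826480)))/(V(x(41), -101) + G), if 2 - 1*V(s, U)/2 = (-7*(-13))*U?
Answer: -2598328/1005709 ≈ -2.5836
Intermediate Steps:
x(k) = k/27 (x(k) = k*(1/27) = k/27)
V(s, U) = 4 - 182*U (V(s, U) = 4 - 2*(-7*(-13))*U = 4 - 182*U)
(3630044 + (-1858196 - 1*(-826480)))/(V(x(41), -101) + G) = (3630044 + (-1858196 - 1*(-826480)))/((4 - 182*(-101)) - 1024095) = (3630044 + (-1858196 + 826480))/((4 + 18382) - 1024095) = (3630044 - 1031716)/(18386 - 1024095) = 2598328/(-1005709) = 2598328*(-1/1005709) = -2598328/1005709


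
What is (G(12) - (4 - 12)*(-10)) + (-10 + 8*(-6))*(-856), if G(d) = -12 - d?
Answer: 49544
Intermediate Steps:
(G(12) - (4 - 12)*(-10)) + (-10 + 8*(-6))*(-856) = ((-12 - 1*12) - (4 - 12)*(-10)) + (-10 + 8*(-6))*(-856) = ((-12 - 12) - (-8)*(-10)) + (-10 - 48)*(-856) = (-24 - 1*80) - 58*(-856) = (-24 - 80) + 49648 = -104 + 49648 = 49544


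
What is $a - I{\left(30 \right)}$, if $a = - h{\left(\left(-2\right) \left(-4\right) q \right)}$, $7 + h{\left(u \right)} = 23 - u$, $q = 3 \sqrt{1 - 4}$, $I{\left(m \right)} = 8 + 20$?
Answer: $-44 + 24 i \sqrt{3} \approx -44.0 + 41.569 i$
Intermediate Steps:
$I{\left(m \right)} = 28$
$q = 3 i \sqrt{3}$ ($q = 3 \sqrt{-3} = 3 i \sqrt{3} \approx 5.1962 i$)
$h{\left(u \right)} = 16 - u$ ($h{\left(u \right)} = -7 - \left(-23 + u\right) = 16 - u$)
$a = -16 + 24 i \sqrt{3}$ ($a = - (16 - \left(-2\right) \left(-4\right) 3 i \sqrt{3}) = - (16 - 8 \cdot 3 i \sqrt{3}) = - (16 - 24 i \sqrt{3}) = -16 + 24 i \sqrt{3} \approx -16.0 + 41.569 i$)
$a - I{\left(30 \right)} = \left(-16 + 24 i \sqrt{3}\right) - 28 = -44 + 24 i \sqrt{3}$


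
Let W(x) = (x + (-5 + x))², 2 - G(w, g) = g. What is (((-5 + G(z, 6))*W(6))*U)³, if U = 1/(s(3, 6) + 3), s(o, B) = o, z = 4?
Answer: -3176523/8 ≈ -3.9707e+5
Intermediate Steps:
G(w, g) = 2 - g
W(x) = (-5 + 2*x)²
U = ⅙ (U = 1/(3 + 3) = 1/6 = ⅙ ≈ 0.16667)
(((-5 + G(z, 6))*W(6))*U)³ = (((-5 + (2 - 1*6))*(-5 + 2*6)²)*(⅙))³ = (((-5 + (2 - 6))*(-5 + 12)²)*(⅙))³ = (((-5 - 4)*7²)*(⅙))³ = (-9*49*(⅙))³ = (-441*⅙)³ = (-147/2)³ = -3176523/8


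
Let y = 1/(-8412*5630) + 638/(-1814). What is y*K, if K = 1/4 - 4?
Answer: 15107700547/11454698912 ≈ 1.3189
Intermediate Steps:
y = -15107700547/42955120920 (y = -1/8412*1/5630 + 638*(-1/1814) = -1/47359560 - 319/907 = -15107700547/42955120920 ≈ -0.35171)
K = -15/4 (K = ¼ - 4 = -15/4 ≈ -3.7500)
y*K = -15107700547/42955120920*(-15/4) = 15107700547/11454698912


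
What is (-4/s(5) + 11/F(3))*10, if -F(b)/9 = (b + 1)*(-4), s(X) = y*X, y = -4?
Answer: 199/72 ≈ 2.7639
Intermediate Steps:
s(X) = -4*X
F(b) = 36 + 36*b (F(b) = -9*(b + 1)*(-4) = -9*(1 + b)*(-4) = -9*(-4 - 4*b) = 36 + 36*b)
(-4/s(5) + 11/F(3))*10 = (-4/((-4*5)) + 11/(36 + 36*3))*10 = (-4/(-20) + 11/(36 + 108))*10 = (-4*(-1/20) + 11/144)*10 = (1/5 + 11*(1/144))*10 = (1/5 + 11/144)*10 = (199/720)*10 = 199/72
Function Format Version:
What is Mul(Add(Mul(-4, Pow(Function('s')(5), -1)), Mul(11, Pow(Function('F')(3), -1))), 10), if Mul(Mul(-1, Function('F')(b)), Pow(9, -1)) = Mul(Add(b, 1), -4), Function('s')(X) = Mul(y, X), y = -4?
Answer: Rational(199, 72) ≈ 2.7639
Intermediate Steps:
Function('s')(X) = Mul(-4, X)
Function('F')(b) = Add(36, Mul(36, b)) (Function('F')(b) = Mul(-9, Mul(Add(b, 1), -4)) = Mul(-9, Mul(Add(1, b), -4)) = Mul(-9, Add(-4, Mul(-4, b))) = Add(36, Mul(36, b)))
Mul(Add(Mul(-4, Pow(Function('s')(5), -1)), Mul(11, Pow(Function('F')(3), -1))), 10) = Mul(Add(Mul(-4, Pow(Mul(-4, 5), -1)), Mul(11, Pow(Add(36, Mul(36, 3)), -1))), 10) = Mul(Add(Mul(-4, Pow(-20, -1)), Mul(11, Pow(Add(36, 108), -1))), 10) = Mul(Add(Mul(-4, Rational(-1, 20)), Mul(11, Pow(144, -1))), 10) = Mul(Add(Rational(1, 5), Mul(11, Rational(1, 144))), 10) = Mul(Add(Rational(1, 5), Rational(11, 144)), 10) = Mul(Rational(199, 720), 10) = Rational(199, 72)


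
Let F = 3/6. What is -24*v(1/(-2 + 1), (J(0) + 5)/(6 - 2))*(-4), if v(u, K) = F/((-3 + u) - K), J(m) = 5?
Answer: -96/13 ≈ -7.3846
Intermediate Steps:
F = ½ (F = 3*(⅙) = ½ ≈ 0.50000)
v(u, K) = 1/(2*(-3 + u - K)) (v(u, K) = 1/(2*((-3 + u) - K)) = 1/(2*(-3 + u - K)))
-24*v(1/(-2 + 1), (J(0) + 5)/(6 - 2))*(-4) = -12/(-3 + 1/(-2 + 1) - (5 + 5)/(6 - 2))*(-4) = -12/(-3 + 1/(-1) - 10/4)*(-4) = -12/(-3 - 1 - 10/4)*(-4) = -12/(-3 - 1 - 1*5/2)*(-4) = -12/(-3 - 1 - 5/2)*(-4) = -12/(-13/2)*(-4) = -12*(-2)/13*(-4) = -24*(-1/13)*(-4) = (24/13)*(-4) = -96/13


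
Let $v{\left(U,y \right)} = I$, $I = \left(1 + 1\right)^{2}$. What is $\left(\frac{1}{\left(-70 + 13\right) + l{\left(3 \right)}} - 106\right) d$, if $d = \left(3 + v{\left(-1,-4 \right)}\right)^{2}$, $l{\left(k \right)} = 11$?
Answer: $- \frac{238973}{46} \approx -5195.1$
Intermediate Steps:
$I = 4$ ($I = 2^{2} = 4$)
$v{\left(U,y \right)} = 4$
$d = 49$ ($d = \left(3 + 4\right)^{2} = 7^{2} = 49$)
$\left(\frac{1}{\left(-70 + 13\right) + l{\left(3 \right)}} - 106\right) d = \left(\frac{1}{\left(-70 + 13\right) + 11} - 106\right) 49 = \left(\frac{1}{-57 + 11} - 106\right) 49 = \left(\frac{1}{-46} - 106\right) 49 = \left(- \frac{1}{46} - 106\right) 49 = \left(- \frac{4877}{46}\right) 49 = - \frac{238973}{46}$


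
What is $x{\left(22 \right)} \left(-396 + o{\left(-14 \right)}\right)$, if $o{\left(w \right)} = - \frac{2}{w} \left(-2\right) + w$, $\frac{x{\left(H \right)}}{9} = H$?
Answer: $- \frac{568656}{7} \approx -81237.0$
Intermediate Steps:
$x{\left(H \right)} = 9 H$
$o{\left(w \right)} = w + \frac{4}{w}$ ($o{\left(w \right)} = \frac{4}{w} + w = w + \frac{4}{w}$)
$x{\left(22 \right)} \left(-396 + o{\left(-14 \right)}\right) = 9 \cdot 22 \left(-396 - \left(14 - \frac{4}{-14}\right)\right) = 198 \left(-396 + \left(-14 + 4 \left(- \frac{1}{14}\right)\right)\right) = 198 \left(-396 - \frac{100}{7}\right) = 198 \left(- \frac{2872}{7}\right) = - \frac{568656}{7}$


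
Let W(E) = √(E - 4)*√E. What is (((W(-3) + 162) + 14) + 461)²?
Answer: (637 - √21)² ≈ 3.9995e+5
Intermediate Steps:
W(E) = √E*√(-4 + E) (W(E) = √(-4 + E)*√E = √E*√(-4 + E))
(((W(-3) + 162) + 14) + 461)² = (((√(-3)*√(-4 - 3) + 162) + 14) + 461)² = ((((I*√3)*√(-7) + 162) + 14) + 461)² = ((((I*√3)*(I*√7) + 162) + 14) + 461)² = (((-√21 + 162) + 14) + 461)² = (((162 - √21) + 14) + 461)² = ((176 - √21) + 461)² = (637 - √21)²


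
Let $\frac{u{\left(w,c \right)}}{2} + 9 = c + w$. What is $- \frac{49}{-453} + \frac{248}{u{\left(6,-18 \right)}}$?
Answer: $- \frac{6127}{1057} \approx -5.7966$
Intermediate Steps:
$u{\left(w,c \right)} = -18 + 2 c + 2 w$ ($u{\left(w,c \right)} = -18 + 2 \left(c + w\right) = -18 + \left(2 c + 2 w\right) = -18 + 2 c + 2 w$)
$- \frac{49}{-453} + \frac{248}{u{\left(6,-18 \right)}} = - \frac{49}{-453} + \frac{248}{-18 + 2 \left(-18\right) + 2 \cdot 6} = \left(-49\right) \left(- \frac{1}{453}\right) + \frac{248}{-18 - 36 + 12} = \frac{49}{453} + \frac{248}{-42} = \frac{49}{453} + 248 \left(- \frac{1}{42}\right) = \frac{49}{453} - \frac{124}{21} = - \frac{6127}{1057}$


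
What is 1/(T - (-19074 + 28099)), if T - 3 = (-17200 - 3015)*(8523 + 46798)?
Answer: -1/1118323037 ≈ -8.9420e-10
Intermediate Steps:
T = -1118314012 (T = 3 + (-17200 - 3015)*(8523 + 46798) = 3 - 20215*55321 = 3 - 1118314015 = -1118314012)
1/(T - (-19074 + 28099)) = 1/(-1118314012 - (-19074 + 28099)) = 1/(-1118314012 - 1*9025) = 1/(-1118314012 - 9025) = 1/(-1118323037) = -1/1118323037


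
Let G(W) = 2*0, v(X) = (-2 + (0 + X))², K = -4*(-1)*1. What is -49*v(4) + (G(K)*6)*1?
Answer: -196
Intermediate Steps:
K = 4 (K = 4*1 = 4)
v(X) = (-2 + X)²
G(W) = 0
-49*v(4) + (G(K)*6)*1 = -49*(-2 + 4)² + (0*6)*1 = -49*2² + 0*1 = -49*4 + 0 = -196 + 0 = -196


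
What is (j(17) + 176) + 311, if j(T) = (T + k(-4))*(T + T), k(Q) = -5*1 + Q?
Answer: 759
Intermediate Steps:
k(Q) = -5 + Q
j(T) = 2*T*(-9 + T) (j(T) = (T + (-5 - 4))*(T + T) = (T - 9)*(2*T) = (-9 + T)*(2*T) = 2*T*(-9 + T))
(j(17) + 176) + 311 = (2*17*(-9 + 17) + 176) + 311 = (2*17*8 + 176) + 311 = (272 + 176) + 311 = 448 + 311 = 759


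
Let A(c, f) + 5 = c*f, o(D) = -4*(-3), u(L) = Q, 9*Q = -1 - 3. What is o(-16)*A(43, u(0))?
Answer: -868/3 ≈ -289.33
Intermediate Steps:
Q = -4/9 (Q = (-1 - 3)/9 = (1/9)*(-4) = -4/9 ≈ -0.44444)
u(L) = -4/9
o(D) = 12
A(c, f) = -5 + c*f
o(-16)*A(43, u(0)) = 12*(-5 + 43*(-4/9)) = 12*(-5 - 172/9) = 12*(-217/9) = -868/3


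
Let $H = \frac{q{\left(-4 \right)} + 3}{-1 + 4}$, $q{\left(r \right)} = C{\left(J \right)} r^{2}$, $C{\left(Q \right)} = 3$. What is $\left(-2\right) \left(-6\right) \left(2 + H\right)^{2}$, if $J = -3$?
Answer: $4332$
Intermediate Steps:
$q{\left(r \right)} = 3 r^{2}$
$H = 17$ ($H = \frac{3 \left(-4\right)^{2} + 3}{-1 + 4} = \frac{3 \cdot 16 + 3}{3} = \left(48 + 3\right) \frac{1}{3} = 51 \cdot \frac{1}{3} = 17$)
$\left(-2\right) \left(-6\right) \left(2 + H\right)^{2} = \left(-2\right) \left(-6\right) \left(2 + 17\right)^{2} = 12 \cdot 19^{2} = 12 \cdot 361 = 4332$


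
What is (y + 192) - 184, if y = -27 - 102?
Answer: -121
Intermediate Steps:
y = -129
(y + 192) - 184 = (-129 + 192) - 184 = 63 - 184 = -121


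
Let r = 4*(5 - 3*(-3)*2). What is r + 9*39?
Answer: 443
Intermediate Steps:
r = 92 (r = 4*(5 + 9*2) = 4*(5 + 18) = 4*23 = 92)
r + 9*39 = 92 + 9*39 = 92 + 351 = 443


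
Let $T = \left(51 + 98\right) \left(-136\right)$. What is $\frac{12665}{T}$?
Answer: $- \frac{5}{8} \approx -0.625$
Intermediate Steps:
$T = -20264$ ($T = 149 \left(-136\right) = -20264$)
$\frac{12665}{T} = \frac{12665}{-20264} = 12665 \left(- \frac{1}{20264}\right) = - \frac{5}{8}$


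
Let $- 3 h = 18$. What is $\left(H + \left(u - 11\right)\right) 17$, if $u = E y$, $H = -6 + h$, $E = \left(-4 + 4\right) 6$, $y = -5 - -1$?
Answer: $-391$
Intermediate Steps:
$h = -6$ ($h = \left(- \frac{1}{3}\right) 18 = -6$)
$y = -4$ ($y = -5 + 1 = -4$)
$E = 0$ ($E = 0 \cdot 6 = 0$)
$H = -12$ ($H = -6 - 6 = -12$)
$u = 0$ ($u = 0 \left(-4\right) = 0$)
$\left(H + \left(u - 11\right)\right) 17 = \left(-12 + \left(0 - 11\right)\right) 17 = \left(-12 - 11\right) 17 = \left(-23\right) 17 = -391$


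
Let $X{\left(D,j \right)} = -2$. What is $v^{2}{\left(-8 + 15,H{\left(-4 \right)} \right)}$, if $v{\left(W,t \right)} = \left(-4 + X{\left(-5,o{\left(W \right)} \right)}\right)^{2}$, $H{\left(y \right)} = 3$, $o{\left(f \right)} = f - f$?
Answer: $1296$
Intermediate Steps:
$o{\left(f \right)} = 0$
$v{\left(W,t \right)} = 36$ ($v{\left(W,t \right)} = \left(-4 - 2\right)^{2} = \left(-6\right)^{2} = 36$)
$v^{2}{\left(-8 + 15,H{\left(-4 \right)} \right)} = 36^{2} = 1296$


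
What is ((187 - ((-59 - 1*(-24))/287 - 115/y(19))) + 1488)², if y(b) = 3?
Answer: 44417670025/15129 ≈ 2.9359e+6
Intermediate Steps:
((187 - ((-59 - 1*(-24))/287 - 115/y(19))) + 1488)² = ((187 - ((-59 - 1*(-24))/287 - 115/3)) + 1488)² = ((187 - ((-59 + 24)*(1/287) - 115*⅓)) + 1488)² = ((187 - (-35*1/287 - 115/3)) + 1488)² = ((187 - (-5/41 - 115/3)) + 1488)² = ((187 - 1*(-4730/123)) + 1488)² = ((187 + 4730/123) + 1488)² = (27731/123 + 1488)² = (210755/123)² = 44417670025/15129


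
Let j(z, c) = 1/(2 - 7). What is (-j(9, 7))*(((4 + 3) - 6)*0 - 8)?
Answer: -8/5 ≈ -1.6000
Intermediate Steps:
j(z, c) = -⅕ (j(z, c) = 1/(-5) = -⅕)
(-j(9, 7))*(((4 + 3) - 6)*0 - 8) = (-1*(-⅕))*(((4 + 3) - 6)*0 - 8) = ((7 - 6)*0 - 8)/5 = (1*0 - 8)/5 = (0 - 8)/5 = (⅕)*(-8) = -8/5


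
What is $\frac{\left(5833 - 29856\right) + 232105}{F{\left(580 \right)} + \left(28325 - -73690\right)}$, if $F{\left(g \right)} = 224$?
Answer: $\frac{208082}{102239} \approx 2.0353$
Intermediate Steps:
$\frac{\left(5833 - 29856\right) + 232105}{F{\left(580 \right)} + \left(28325 - -73690\right)} = \frac{\left(5833 - 29856\right) + 232105}{224 + \left(28325 - -73690\right)} = \frac{-24023 + 232105}{224 + \left(28325 + 73690\right)} = \frac{208082}{224 + 102015} = \frac{208082}{102239}$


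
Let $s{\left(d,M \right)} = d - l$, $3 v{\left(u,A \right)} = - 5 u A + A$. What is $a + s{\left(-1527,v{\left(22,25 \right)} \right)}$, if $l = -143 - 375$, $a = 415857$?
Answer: $414848$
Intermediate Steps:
$l = -518$ ($l = -143 - 375 = -518$)
$v{\left(u,A \right)} = \frac{A}{3} - \frac{5 A u}{3}$ ($v{\left(u,A \right)} = \frac{- 5 u A + A}{3} = \frac{- 5 A u + A}{3} = \frac{A - 5 A u}{3} = \frac{A}{3} - \frac{5 A u}{3}$)
$s{\left(d,M \right)} = 518 + d$ ($s{\left(d,M \right)} = d - -518 = d + 518 = 518 + d$)
$a + s{\left(-1527,v{\left(22,25 \right)} \right)} = 415857 + \left(518 - 1527\right) = 415857 - 1009 = 414848$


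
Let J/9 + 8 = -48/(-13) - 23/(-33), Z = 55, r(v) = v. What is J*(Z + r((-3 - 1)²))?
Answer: -329937/143 ≈ -2307.3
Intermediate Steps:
J = -4647/143 (J = -72 + 9*(-48/(-13) - 23/(-33)) = -72 + 9*(-48*(-1/13) - 23*(-1/33)) = -72 + 9*(48/13 + 23/33) = -72 + 9*(1883/429) = -72 + 5649/143 = -4647/143 ≈ -32.497)
J*(Z + r((-3 - 1)²)) = -4647*(55 + (-3 - 1)²)/143 = -4647*(55 + (-4)²)/143 = -4647*(55 + 16)/143 = -4647/143*71 = -329937/143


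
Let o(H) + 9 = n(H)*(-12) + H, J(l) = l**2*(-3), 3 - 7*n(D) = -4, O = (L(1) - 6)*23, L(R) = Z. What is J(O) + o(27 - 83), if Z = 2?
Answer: -25469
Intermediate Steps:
L(R) = 2
O = -92 (O = (2 - 6)*23 = -4*23 = -92)
n(D) = 1 (n(D) = 3/7 - 1/7*(-4) = 3/7 + 4/7 = 1)
J(l) = -3*l**2
o(H) = -21 + H (o(H) = -9 + (1*(-12) + H) = -9 + (-12 + H) = -21 + H)
J(O) + o(27 - 83) = -3*(-92)**2 + (-21 + (27 - 83)) = -3*8464 + (-21 - 56) = -25392 - 77 = -25469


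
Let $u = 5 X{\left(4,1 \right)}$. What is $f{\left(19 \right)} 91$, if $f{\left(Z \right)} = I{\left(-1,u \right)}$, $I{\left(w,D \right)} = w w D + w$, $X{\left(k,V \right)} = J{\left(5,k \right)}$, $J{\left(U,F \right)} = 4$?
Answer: $1729$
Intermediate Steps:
$X{\left(k,V \right)} = 4$
$u = 20$ ($u = 5 \cdot 4 = 20$)
$I{\left(w,D \right)} = w + D w^{2}$ ($I{\left(w,D \right)} = w^{2} D + w = D w^{2} + w = w + D w^{2}$)
$f{\left(Z \right)} = 19$ ($f{\left(Z \right)} = - (1 + 20 \left(-1\right)) = - (1 - 20) = \left(-1\right) \left(-19\right) = 19$)
$f{\left(19 \right)} 91 = 19 \cdot 91 = 1729$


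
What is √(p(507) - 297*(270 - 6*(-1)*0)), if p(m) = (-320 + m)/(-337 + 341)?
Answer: I*√320573/2 ≈ 283.1*I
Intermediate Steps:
p(m) = -80 + m/4 (p(m) = (-320 + m)/4 = (-320 + m)*(¼) = -80 + m/4)
√(p(507) - 297*(270 - 6*(-1)*0)) = √((-80 + (¼)*507) - 297*(270 - 6*(-1)*0)) = √((-80 + 507/4) - 297*(270 + 6*0)) = √(187/4 - 297*(270 + 0)) = √(187/4 - 297*270) = √(187/4 - 80190) = √(-320573/4) = I*√320573/2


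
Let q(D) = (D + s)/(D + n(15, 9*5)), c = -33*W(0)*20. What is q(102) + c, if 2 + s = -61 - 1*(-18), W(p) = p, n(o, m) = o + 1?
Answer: 57/118 ≈ 0.48305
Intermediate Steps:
n(o, m) = 1 + o
s = -45 (s = -2 + (-61 - 1*(-18)) = -2 + (-61 + 18) = -2 - 43 = -45)
c = 0 (c = -33*0*20 = 0*20 = 0)
q(D) = (-45 + D)/(16 + D) (q(D) = (D - 45)/(D + (1 + 15)) = (-45 + D)/(D + 16) = (-45 + D)/(16 + D))
q(102) + c = (-45 + 102)/(16 + 102) + 0 = 57/118 + 0 = 57/118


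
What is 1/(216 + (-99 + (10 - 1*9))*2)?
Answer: 1/20 ≈ 0.050000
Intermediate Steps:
1/(216 + (-99 + (10 - 1*9))*2) = 1/(216 + (-99 + (10 - 9))*2) = 1/(216 + (-99 + 1)*2) = 1/(216 - 98*2) = 1/(216 - 196) = 1/20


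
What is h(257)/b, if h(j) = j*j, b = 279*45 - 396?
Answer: 66049/12159 ≈ 5.4321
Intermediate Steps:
b = 12159 (b = 12555 - 396 = 12159)
h(j) = j**2
h(257)/b = 257**2/12159 = 66049*(1/12159) = 66049/12159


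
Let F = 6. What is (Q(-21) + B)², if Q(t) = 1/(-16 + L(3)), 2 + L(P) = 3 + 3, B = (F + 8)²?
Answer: 5527201/144 ≈ 38383.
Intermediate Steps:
B = 196 (B = (6 + 8)² = 14² = 196)
L(P) = 4 (L(P) = -2 + (3 + 3) = -2 + 6 = 4)
Q(t) = -1/12 (Q(t) = 1/(-16 + 4) = 1/(-12) = -1/12)
(Q(-21) + B)² = (-1/12 + 196)² = (2351/12)² = 5527201/144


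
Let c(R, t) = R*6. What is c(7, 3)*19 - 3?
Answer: 795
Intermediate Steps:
c(R, t) = 6*R
c(7, 3)*19 - 3 = (6*7)*19 - 3 = 42*19 - 3 = 798 - 3 = 795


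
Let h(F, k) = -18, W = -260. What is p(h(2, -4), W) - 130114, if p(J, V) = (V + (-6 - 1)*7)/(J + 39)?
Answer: -910901/7 ≈ -1.3013e+5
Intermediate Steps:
p(J, V) = (-49 + V)/(39 + J) (p(J, V) = (V - 7*7)/(39 + J) = (V - 49)/(39 + J) = (-49 + V)/(39 + J))
p(h(2, -4), W) - 130114 = (-49 - 260)/(39 - 18) - 130114 = -309/21 - 130114 = (1/21)*(-309) - 130114 = -103/7 - 130114 = -910901/7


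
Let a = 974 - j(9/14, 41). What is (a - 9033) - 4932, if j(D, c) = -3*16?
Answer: -12943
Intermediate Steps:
j(D, c) = -48
a = 1022 (a = 974 - 1*(-48) = 974 + 48 = 1022)
(a - 9033) - 4932 = (1022 - 9033) - 4932 = -8011 - 4932 = -12943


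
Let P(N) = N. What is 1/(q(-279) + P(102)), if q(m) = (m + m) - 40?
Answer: -1/496 ≈ -0.0020161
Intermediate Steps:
q(m) = -40 + 2*m (q(m) = 2*m - 40 = -40 + 2*m)
1/(q(-279) + P(102)) = 1/((-40 + 2*(-279)) + 102) = 1/((-40 - 558) + 102) = 1/(-598 + 102) = 1/(-496) = -1/496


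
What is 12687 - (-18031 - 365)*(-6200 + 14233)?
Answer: 147787755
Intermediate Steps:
12687 - (-18031 - 365)*(-6200 + 14233) = 12687 - (-18396)*8033 = 12687 - 1*(-147775068) = 12687 + 147775068 = 147787755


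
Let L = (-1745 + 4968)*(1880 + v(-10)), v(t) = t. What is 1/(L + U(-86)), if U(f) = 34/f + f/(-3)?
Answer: 129/777487937 ≈ 1.6592e-7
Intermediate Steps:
U(f) = 34/f - f/3 (U(f) = 34/f + f*(-1/3) = 34/f - f/3)
L = 6027010 (L = (-1745 + 4968)*(1880 - 10) = 3223*1870 = 6027010)
1/(L + U(-86)) = 1/(6027010 + (34/(-86) - 1/3*(-86))) = 1/(6027010 + (34*(-1/86) + 86/3)) = 1/(6027010 + (-17/43 + 86/3)) = 1/(6027010 + 3647/129) = 1/(777487937/129) = 129/777487937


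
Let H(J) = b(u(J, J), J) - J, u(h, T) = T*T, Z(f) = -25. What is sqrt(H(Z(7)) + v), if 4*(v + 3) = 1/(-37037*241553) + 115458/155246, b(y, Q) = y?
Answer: sqrt(892065798029641908231043870)/1174042751882 ≈ 25.440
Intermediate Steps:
u(h, T) = T**2
H(J) = J**2 - J
v = -42949938550445/15262555774466 (v = -3 + (1/(-37037*241553) + 115458/155246)/4 = -3 + (-1/37037*1/241553 + 115458*(1/155246))/4 = -3 + (-1/8946398461 + 8247/11089)/4 = -3 + (1/4)*(5675457545906/7631277887233) = -3 + 2837728772953/15262555774466 = -42949938550445/15262555774466 ≈ -2.8141)
sqrt(H(Z(7)) + v) = sqrt(-25*(-1 - 25) - 42949938550445/15262555774466) = sqrt(-25*(-26) - 42949938550445/15262555774466) = sqrt(650 - 42949938550445/15262555774466) = sqrt(9877711314852455/15262555774466) = sqrt(892065798029641908231043870)/1174042751882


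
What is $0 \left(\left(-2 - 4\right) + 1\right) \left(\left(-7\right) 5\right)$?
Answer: $0$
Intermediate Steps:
$0 \left(\left(-2 - 4\right) + 1\right) \left(\left(-7\right) 5\right) = 0 \left(-6 + 1\right) \left(-35\right) = 0 \left(-5\right) \left(-35\right) = 0 \left(-35\right) = 0$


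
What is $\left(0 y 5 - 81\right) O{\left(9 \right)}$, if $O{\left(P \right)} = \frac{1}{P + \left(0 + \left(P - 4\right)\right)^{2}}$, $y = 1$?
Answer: $- \frac{81}{34} \approx -2.3824$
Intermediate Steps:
$O{\left(P \right)} = \frac{1}{P + \left(-4 + P\right)^{2}}$ ($O{\left(P \right)} = \frac{1}{P + \left(0 + \left(-4 + P\right)\right)^{2}} = \frac{1}{P + \left(-4 + P\right)^{2}}$)
$\left(0 y 5 - 81\right) O{\left(9 \right)} = \frac{0 \cdot 1 \cdot 5 - 81}{9 + \left(-4 + 9\right)^{2}} = \frac{0 \cdot 5 - 81}{9 + 5^{2}} = \frac{0 - 81}{9 + 25} = - \frac{81}{34}$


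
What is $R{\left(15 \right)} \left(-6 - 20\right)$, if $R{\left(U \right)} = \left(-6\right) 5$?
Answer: $780$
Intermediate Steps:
$R{\left(U \right)} = -30$
$R{\left(15 \right)} \left(-6 - 20\right) = - 30 \left(-6 - 20\right) = \left(-30\right) \left(-26\right) = 780$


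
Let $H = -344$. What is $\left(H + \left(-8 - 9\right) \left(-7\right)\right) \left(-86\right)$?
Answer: $19350$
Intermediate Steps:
$\left(H + \left(-8 - 9\right) \left(-7\right)\right) \left(-86\right) = \left(-344 + \left(-8 - 9\right) \left(-7\right)\right) \left(-86\right) = \left(-344 - -119\right) \left(-86\right) = \left(-344 + 119\right) \left(-86\right) = \left(-225\right) \left(-86\right) = 19350$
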